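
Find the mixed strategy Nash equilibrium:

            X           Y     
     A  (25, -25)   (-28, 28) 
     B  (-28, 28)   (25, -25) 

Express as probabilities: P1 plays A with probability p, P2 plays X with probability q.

p = 0.5, q = 0.5

Work:
Find probabilities that make opponent indifferent:
P2 chooses q to make P1 indifferent between A and B
P1 chooses p to make P2 indifferent between X and Y
Mixed NE: P1 plays (A: 0.5, B: 0.5), P2 plays (X: 0.5, Y: 0.5)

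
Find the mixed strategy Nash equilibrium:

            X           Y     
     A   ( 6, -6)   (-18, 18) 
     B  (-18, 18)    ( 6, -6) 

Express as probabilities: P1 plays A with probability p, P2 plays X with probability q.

p = 0.5, q = 0.5

Work:
Find probabilities that make opponent indifferent:
P2 chooses q to make P1 indifferent between A and B
P1 chooses p to make P2 indifferent between X and Y
Mixed NE: P1 plays (A: 0.5, B: 0.5), P2 plays (X: 0.5, Y: 0.5)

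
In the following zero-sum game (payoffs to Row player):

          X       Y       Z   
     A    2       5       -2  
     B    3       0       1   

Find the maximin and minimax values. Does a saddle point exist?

Maximin = 0, Minimax = 1, Saddle: False

Work:
Row minimums: [-2, 0] → maximin = 0
Column maximums: [3, 5, 1] → minimax = 1
No saddle point (maximin ≠ minimax). Mixed strategy needed.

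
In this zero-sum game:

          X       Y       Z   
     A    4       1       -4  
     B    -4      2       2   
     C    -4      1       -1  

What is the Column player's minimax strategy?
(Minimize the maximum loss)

Column should play Y or Z (all achieve the minimum), value = 2

Work:
Column player minimizes Row's maximum payoff:
Column X: max payoff to Row = 4
Column Y: max payoff to Row = 2
Column Z: max payoff to Row = 2
Minimum is 2, achieved by columns Y, Z (tied).
Each of Y or Z is a minimax strategy.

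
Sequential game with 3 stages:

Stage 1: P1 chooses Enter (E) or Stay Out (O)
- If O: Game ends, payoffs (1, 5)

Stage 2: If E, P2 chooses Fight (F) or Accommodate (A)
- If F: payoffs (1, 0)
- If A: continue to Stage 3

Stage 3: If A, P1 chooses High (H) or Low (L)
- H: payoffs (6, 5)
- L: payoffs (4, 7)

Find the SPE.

SPE: (E, A, H); Outcome (6, 5)

Work:
Stage 3: P1 chooses H (6 vs 4)
Stage 2: P2: F->0, A->5 (anticipating H). Choose A
Stage 1: P1: O->1, E->6 (anticipating A, H). Choose E
SPE path: E -> A -> H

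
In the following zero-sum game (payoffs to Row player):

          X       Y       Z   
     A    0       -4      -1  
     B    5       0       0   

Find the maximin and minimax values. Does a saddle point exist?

Maximin = 0, Minimax = 0, Saddle: True

Work:
Row minimums: [-4, 0] → maximin = 0
Column maximums: [5, 0, 0] → minimax = 0
Saddle point exists! Game value = 0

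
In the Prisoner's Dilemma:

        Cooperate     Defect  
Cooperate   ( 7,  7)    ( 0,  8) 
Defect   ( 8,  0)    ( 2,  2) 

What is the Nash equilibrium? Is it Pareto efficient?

(Defect, Defect) is NE; not Pareto efficient

Work:
Defect dominates Cooperate for both players:
If P2 cooperates: Defect (8) > Cooperate (7)
If P2 defects: Defect (2) > Cooperate (0)
NE: (Defect, Defect) with payoff (2, 2)
But (Cooperate, Cooperate) = (7, 7) Pareto dominates (2, 2)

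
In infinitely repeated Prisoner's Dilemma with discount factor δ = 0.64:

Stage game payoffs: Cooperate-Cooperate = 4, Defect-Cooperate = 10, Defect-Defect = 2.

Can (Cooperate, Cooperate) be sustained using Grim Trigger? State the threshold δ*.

δ* = 0.75; since δ = 0.64 < 0.75, cooperation cannot be sustained

Work:
For Grim Trigger:
Cooperate forever: 4/(1-δ)
Defect then punished: 10 + 2·δ/(1-δ)
Need: 4/(1-δ) ≥ 10 + 2·δ/(1-δ)
Solving: δ ≥ (T-R)/(T-P) = (10-4)/(10-2) = 0.75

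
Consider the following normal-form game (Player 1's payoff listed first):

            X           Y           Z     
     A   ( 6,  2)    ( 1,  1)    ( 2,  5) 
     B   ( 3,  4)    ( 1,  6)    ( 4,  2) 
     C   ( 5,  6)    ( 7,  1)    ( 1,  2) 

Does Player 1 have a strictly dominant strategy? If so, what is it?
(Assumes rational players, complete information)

No strictly dominant strategy exists for Player 1

Work:
A strategy strictly dominates another if it gives a strictly higher payoff against every opponent action. Compare each pair of P1's strategies column-by-column:
  A vs B: [6 vs 3, 1 vs 1, 2 vs 4] → A does not strictly dominate B (column Y: 1 ≤ 1)
  A vs C: [6 vs 5, 1 vs 7, 2 vs 1] → A does not strictly dominate C (column Y: 1 ≤ 7)
  B vs A: [3 vs 6, 1 vs 1, 4 vs 2] → B does not strictly dominate A (column X: 3 ≤ 6)
  B vs C: [3 vs 5, 1 vs 7, 4 vs 1] → B does not strictly dominate C (column X: 3 ≤ 5)
  C vs A: [5 vs 6, 7 vs 1, 1 vs 2] → C does not strictly dominate A (column X: 5 ≤ 6)
  C vs B: [5 vs 3, 7 vs 1, 1 vs 4] → C does not strictly dominate B (column Z: 1 ≤ 4)
No single strategy strictly dominates all others → no strictly dominant strategy.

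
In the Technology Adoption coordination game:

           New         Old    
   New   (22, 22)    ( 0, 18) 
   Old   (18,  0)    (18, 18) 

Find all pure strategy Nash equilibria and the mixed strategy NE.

Pure NE: (New, New) and (Old, Old); Mixed NE: p = 0.8182, q = 0.8182

Work:
Check pure NE:
(New, New): (22, 22) - no unilateral deviation beneficial
(Old, Old): (18, 18) - no unilateral deviation beneficial
Mixed NE: P1 plays New with p = 0.8182, P2 plays New with q = 0.8182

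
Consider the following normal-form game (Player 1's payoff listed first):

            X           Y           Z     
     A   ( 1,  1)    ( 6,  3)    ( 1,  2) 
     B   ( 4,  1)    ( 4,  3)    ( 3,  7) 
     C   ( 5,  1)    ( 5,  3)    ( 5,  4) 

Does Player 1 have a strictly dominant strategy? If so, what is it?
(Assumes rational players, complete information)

No strictly dominant strategy exists for Player 1

Work:
A strategy strictly dominates another if it gives a strictly higher payoff against every opponent action. Compare each pair of P1's strategies column-by-column:
  A vs B: [1 vs 4, 6 vs 4, 1 vs 3] → A does not strictly dominate B (column X: 1 ≤ 4)
  A vs C: [1 vs 5, 6 vs 5, 1 vs 5] → A does not strictly dominate C (column X: 1 ≤ 5)
  B vs A: [4 vs 1, 4 vs 6, 3 vs 1] → B does not strictly dominate A (column Y: 4 ≤ 6)
  B vs C: [4 vs 5, 4 vs 5, 3 vs 5] → B does not strictly dominate C (column X: 4 ≤ 5)
  C vs A: [5 vs 1, 5 vs 6, 5 vs 1] → C does not strictly dominate A (column Y: 5 ≤ 6)
  C vs B: [5 vs 4, 5 vs 4, 5 vs 3] → C strictly dominates B
No single strategy strictly dominates all others → no strictly dominant strategy.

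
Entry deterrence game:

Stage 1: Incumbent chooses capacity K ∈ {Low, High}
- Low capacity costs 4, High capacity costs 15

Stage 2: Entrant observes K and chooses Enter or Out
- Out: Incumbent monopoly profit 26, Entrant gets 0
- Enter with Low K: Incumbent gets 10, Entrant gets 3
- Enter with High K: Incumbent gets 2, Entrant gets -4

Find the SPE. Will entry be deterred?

SPE: (High, Enter|Low, Out|High); Entry deterred. Incumbent net profit = 11

Work:
After Low K: Entrant enters (3 > 0)
After High K: Entrant stays out (-4 < 0)
Incumbent: Low → 10−4=6, High → 26−15=11
Incumbent chooses High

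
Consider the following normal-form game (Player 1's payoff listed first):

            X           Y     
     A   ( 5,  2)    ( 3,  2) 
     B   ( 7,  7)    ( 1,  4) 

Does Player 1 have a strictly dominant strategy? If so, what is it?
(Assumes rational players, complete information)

No strictly dominant strategy exists for Player 1

Work:
A strategy strictly dominates another if it gives a strictly higher payoff against every opponent action. Compare each pair of P1's strategies column-by-column:
  A vs B: [5 vs 7, 3 vs 1] → A does not strictly dominate B (column X: 5 ≤ 7)
  B vs A: [7 vs 5, 1 vs 3] → B does not strictly dominate A (column Y: 1 ≤ 3)
No single strategy strictly dominates all others → no strictly dominant strategy.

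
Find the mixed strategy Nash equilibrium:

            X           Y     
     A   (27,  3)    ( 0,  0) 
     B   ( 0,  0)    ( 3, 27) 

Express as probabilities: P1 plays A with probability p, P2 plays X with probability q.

p = 0.9, q = 0.1

Work:
Find probabilities that make opponent indifferent:
P2 chooses q to make P1 indifferent between A and B
P1 chooses p to make P2 indifferent between X and Y
Mixed NE: P1 plays (A: 0.9, B: 0.1), P2 plays (X: 0.1, Y: 0.9)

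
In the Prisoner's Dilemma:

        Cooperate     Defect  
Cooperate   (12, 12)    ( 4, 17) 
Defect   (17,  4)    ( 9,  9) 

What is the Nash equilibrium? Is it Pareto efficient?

(Defect, Defect) is NE; not Pareto efficient

Work:
Defect dominates Cooperate for both players:
If P2 cooperates: Defect (17) > Cooperate (12)
If P2 defects: Defect (9) > Cooperate (4)
NE: (Defect, Defect) with payoff (9, 9)
But (Cooperate, Cooperate) = (12, 12) Pareto dominates (9, 9)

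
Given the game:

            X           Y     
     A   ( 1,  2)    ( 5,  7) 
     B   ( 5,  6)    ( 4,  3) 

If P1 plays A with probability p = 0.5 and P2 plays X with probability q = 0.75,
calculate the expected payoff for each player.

E[P1] = 3.375, E[P2] = 4.25

Work:
E[P1] = p·q·π₁(A,X) + p·(1-q)·π₁(A,Y) + (1-p)·q·π₁(B,X) + (1-p)·(1-q)·π₁(B,Y)
= 0.5·0.75·1 + 0.5·0.25·5 + 0.5·0.75·5 + 0.5·0.25·4
= 3.375

E[P2] = 4.25 (similar calculation)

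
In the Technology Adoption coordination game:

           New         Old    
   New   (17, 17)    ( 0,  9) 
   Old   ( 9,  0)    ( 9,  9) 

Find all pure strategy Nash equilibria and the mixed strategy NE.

Pure NE: (New, New) and (Old, Old); Mixed NE: p = 0.5294, q = 0.5294

Work:
Check pure NE:
(New, New): (17, 17) - no unilateral deviation beneficial
(Old, Old): (9, 9) - no unilateral deviation beneficial
Mixed NE: P1 plays New with p = 0.5294, P2 plays New with q = 0.5294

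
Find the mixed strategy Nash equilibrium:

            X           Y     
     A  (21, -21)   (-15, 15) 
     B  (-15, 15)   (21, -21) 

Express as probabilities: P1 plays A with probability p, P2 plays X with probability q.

p = 0.5, q = 0.5

Work:
Find probabilities that make opponent indifferent:
P2 chooses q to make P1 indifferent between A and B
P1 chooses p to make P2 indifferent between X and Y
Mixed NE: P1 plays (A: 0.5, B: 0.5), P2 plays (X: 0.5, Y: 0.5)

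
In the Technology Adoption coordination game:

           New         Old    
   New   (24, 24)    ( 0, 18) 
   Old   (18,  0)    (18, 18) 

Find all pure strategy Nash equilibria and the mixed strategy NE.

Pure NE: (New, New) and (Old, Old); Mixed NE: p = 0.75, q = 0.75

Work:
Check pure NE:
(New, New): (24, 24) - no unilateral deviation beneficial
(Old, Old): (18, 18) - no unilateral deviation beneficial
Mixed NE: P1 plays New with p = 0.75, P2 plays New with q = 0.75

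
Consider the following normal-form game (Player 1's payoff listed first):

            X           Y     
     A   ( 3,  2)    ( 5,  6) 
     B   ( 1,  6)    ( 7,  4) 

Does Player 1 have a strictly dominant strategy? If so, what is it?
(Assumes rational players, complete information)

No strictly dominant strategy exists for Player 1

Work:
A strategy strictly dominates another if it gives a strictly higher payoff against every opponent action. Compare each pair of P1's strategies column-by-column:
  A vs B: [3 vs 1, 5 vs 7] → A does not strictly dominate B (column Y: 5 ≤ 7)
  B vs A: [1 vs 3, 7 vs 5] → B does not strictly dominate A (column X: 1 ≤ 3)
No single strategy strictly dominates all others → no strictly dominant strategy.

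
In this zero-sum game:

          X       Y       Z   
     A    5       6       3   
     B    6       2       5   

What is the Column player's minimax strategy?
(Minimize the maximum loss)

Column should play Z, value = 5

Work:
Column player minimizes Row's maximum payoff:
Column X: max payoff to Row = 6
Column Y: max payoff to Row = 6
Column Z: max payoff to Row = 5
Minimum is 5, achieved by column Z.
Minimax strategy: Z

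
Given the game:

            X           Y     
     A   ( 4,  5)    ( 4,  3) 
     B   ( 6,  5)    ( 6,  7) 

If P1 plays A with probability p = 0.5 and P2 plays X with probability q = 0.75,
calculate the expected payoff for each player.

E[P1] = 5.0, E[P2] = 5.0

Work:
E[P1] = p·q·π₁(A,X) + p·(1-q)·π₁(A,Y) + (1-p)·q·π₁(B,X) + (1-p)·(1-q)·π₁(B,Y)
= 0.5·0.75·4 + 0.5·0.25·4 + 0.5·0.75·6 + 0.5·0.25·6
= 5.0

E[P2] = 5.0 (similar calculation)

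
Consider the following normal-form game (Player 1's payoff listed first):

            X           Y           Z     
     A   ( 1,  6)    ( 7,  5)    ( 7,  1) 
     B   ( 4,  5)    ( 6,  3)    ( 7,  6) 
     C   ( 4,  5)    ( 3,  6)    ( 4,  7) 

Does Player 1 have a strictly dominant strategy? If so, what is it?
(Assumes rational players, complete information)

No strictly dominant strategy exists for Player 1

Work:
A strategy strictly dominates another if it gives a strictly higher payoff against every opponent action. Compare each pair of P1's strategies column-by-column:
  A vs B: [1 vs 4, 7 vs 6, 7 vs 7] → A does not strictly dominate B (column X: 1 ≤ 4)
  A vs C: [1 vs 4, 7 vs 3, 7 vs 4] → A does not strictly dominate C (column X: 1 ≤ 4)
  B vs A: [4 vs 1, 6 vs 7, 7 vs 7] → B does not strictly dominate A (column Y: 6 ≤ 7)
  B vs C: [4 vs 4, 6 vs 3, 7 vs 4] → B does not strictly dominate C (column X: 4 ≤ 4)
  C vs A: [4 vs 1, 3 vs 7, 4 vs 7] → C does not strictly dominate A (column Y: 3 ≤ 7)
  C vs B: [4 vs 4, 3 vs 6, 4 vs 7] → C does not strictly dominate B (column X: 4 ≤ 4)
No single strategy strictly dominates all others → no strictly dominant strategy.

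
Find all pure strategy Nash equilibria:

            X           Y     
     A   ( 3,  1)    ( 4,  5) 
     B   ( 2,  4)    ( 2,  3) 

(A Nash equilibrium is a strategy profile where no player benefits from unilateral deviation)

Nash equilibrium: (A, Y)

Work:
Best responses:
  P1 vs X: payoffs [3, 2] → best response A (payoff 3)
  P1 vs Y: payoffs [4, 2] → best response A (payoff 4)
  P2 vs A: payoffs [1, 5] → best response Y (payoff 5)
  P2 vs B: payoffs [4, 3] → best response X (payoff 4)
Mutual best responses: (A,Y) → Nash equilibria.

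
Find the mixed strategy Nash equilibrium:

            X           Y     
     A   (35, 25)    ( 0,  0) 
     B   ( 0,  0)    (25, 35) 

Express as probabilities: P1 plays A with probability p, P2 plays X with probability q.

p = 0.5833, q = 0.4167

Work:
Find probabilities that make opponent indifferent:
P2 chooses q to make P1 indifferent between A and B
P1 chooses p to make P2 indifferent between X and Y
Mixed NE: P1 plays (A: 0.5833, B: 0.4167), P2 plays (X: 0.4167, Y: 0.5833)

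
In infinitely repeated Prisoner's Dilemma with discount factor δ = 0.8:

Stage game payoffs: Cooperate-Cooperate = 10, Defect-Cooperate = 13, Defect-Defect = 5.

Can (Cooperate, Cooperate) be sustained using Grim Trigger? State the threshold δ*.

δ* = 0.375; since δ = 0.8 ≥ 0.375, cooperation can be sustained

Work:
For Grim Trigger:
Cooperate forever: 10/(1-δ)
Defect then punished: 13 + 5·δ/(1-δ)
Need: 10/(1-δ) ≥ 13 + 5·δ/(1-δ)
Solving: δ ≥ (T-R)/(T-P) = (13-10)/(13-5) = 0.375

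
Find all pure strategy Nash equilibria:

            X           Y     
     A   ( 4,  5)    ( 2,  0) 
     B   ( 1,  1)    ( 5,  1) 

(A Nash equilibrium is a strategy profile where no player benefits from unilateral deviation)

Nash equilibrium: (A, X), (B, Y)

Work:
Best responses:
  P1 vs X: payoffs [4, 1] → best response A (payoff 4)
  P1 vs Y: payoffs [2, 5] → best response B (payoff 5)
  P2 vs A: payoffs [5, 0] → best response X (payoff 5)
  P2 vs B: payoffs [1, 1] → best response X/Y (payoff 1)
Mutual best responses: (A,X), (B,Y) → Nash equilibria.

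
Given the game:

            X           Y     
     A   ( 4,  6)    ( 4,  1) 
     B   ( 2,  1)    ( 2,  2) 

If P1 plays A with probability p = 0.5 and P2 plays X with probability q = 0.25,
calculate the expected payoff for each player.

E[P1] = 3.0, E[P2] = 2.0

Work:
E[P1] = p·q·π₁(A,X) + p·(1-q)·π₁(A,Y) + (1-p)·q·π₁(B,X) + (1-p)·(1-q)·π₁(B,Y)
= 0.5·0.25·4 + 0.5·0.75·4 + 0.5·0.25·2 + 0.5·0.75·2
= 3.0

E[P2] = 2.0 (similar calculation)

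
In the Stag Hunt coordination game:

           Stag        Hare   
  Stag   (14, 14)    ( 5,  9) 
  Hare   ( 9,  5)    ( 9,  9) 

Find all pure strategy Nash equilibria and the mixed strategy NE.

Pure NE: (Stag, Stag) and (Hare, Hare); Mixed NE: p = 0.4444, q = 0.4444

Work:
Check pure NE:
(Stag, Stag): (14, 14) - no unilateral deviation beneficial
(Hare, Hare): (9, 9) - no unilateral deviation beneficial
Mixed NE: P1 plays Stag with p = 0.4444, P2 plays Stag with q = 0.4444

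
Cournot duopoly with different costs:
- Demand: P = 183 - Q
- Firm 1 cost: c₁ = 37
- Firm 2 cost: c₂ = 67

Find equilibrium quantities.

q₁* = 58.67, q₂* = 28.67

Work:
Reaction: q₁ = (183 - 37 - q₂)/2
Reaction: q₂ = (183 - 67 - q₁)/2
Solve simultaneously:
q₁* = (183 - 2×37 + 67)/3 = 58.67
q₂* = (183 - 2×67 + 37)/3 = 28.67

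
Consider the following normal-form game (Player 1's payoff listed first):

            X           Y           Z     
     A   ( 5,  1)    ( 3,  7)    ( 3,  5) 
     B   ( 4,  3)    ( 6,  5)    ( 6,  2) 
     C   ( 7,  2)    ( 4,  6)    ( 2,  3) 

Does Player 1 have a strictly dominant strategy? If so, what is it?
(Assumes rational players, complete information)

No strictly dominant strategy exists for Player 1

Work:
A strategy strictly dominates another if it gives a strictly higher payoff against every opponent action. Compare each pair of P1's strategies column-by-column:
  A vs B: [5 vs 4, 3 vs 6, 3 vs 6] → A does not strictly dominate B (column Y: 3 ≤ 6)
  A vs C: [5 vs 7, 3 vs 4, 3 vs 2] → A does not strictly dominate C (column X: 5 ≤ 7)
  B vs A: [4 vs 5, 6 vs 3, 6 vs 3] → B does not strictly dominate A (column X: 4 ≤ 5)
  B vs C: [4 vs 7, 6 vs 4, 6 vs 2] → B does not strictly dominate C (column X: 4 ≤ 7)
  C vs A: [7 vs 5, 4 vs 3, 2 vs 3] → C does not strictly dominate A (column Z: 2 ≤ 3)
  C vs B: [7 vs 4, 4 vs 6, 2 vs 6] → C does not strictly dominate B (column Y: 4 ≤ 6)
No single strategy strictly dominates all others → no strictly dominant strategy.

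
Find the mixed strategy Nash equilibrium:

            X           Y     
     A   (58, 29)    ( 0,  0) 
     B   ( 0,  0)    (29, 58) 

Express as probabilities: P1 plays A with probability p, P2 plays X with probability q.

p = 0.6667, q = 0.3333

Work:
Find probabilities that make opponent indifferent:
P2 chooses q to make P1 indifferent between A and B
P1 chooses p to make P2 indifferent between X and Y
Mixed NE: P1 plays (A: 0.6667, B: 0.3333), P2 plays (X: 0.3333, Y: 0.6667)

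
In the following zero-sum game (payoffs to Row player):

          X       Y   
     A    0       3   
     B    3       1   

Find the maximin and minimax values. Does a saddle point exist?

Maximin = 1, Minimax = 3, Saddle: False

Work:
Row minimums: [0, 1] → maximin = 1
Column maximums: [3, 3] → minimax = 3
No saddle point (maximin ≠ minimax). Mixed strategy needed.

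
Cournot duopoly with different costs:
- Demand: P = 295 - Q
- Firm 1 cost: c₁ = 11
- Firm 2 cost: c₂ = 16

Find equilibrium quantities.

q₁* = 96.33, q₂* = 91.33

Work:
Reaction: q₁ = (295 - 11 - q₂)/2
Reaction: q₂ = (295 - 16 - q₁)/2
Solve simultaneously:
q₁* = (295 - 2×11 + 16)/3 = 96.33
q₂* = (295 - 2×16 + 11)/3 = 91.33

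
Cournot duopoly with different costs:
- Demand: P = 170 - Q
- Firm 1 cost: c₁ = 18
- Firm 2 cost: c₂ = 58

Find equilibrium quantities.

q₁* = 64.0, q₂* = 24.0

Work:
Reaction: q₁ = (170 - 18 - q₂)/2
Reaction: q₂ = (170 - 58 - q₁)/2
Solve simultaneously:
q₁* = (170 - 2×18 + 58)/3 = 64.0
q₂* = (170 - 2×58 + 18)/3 = 24.0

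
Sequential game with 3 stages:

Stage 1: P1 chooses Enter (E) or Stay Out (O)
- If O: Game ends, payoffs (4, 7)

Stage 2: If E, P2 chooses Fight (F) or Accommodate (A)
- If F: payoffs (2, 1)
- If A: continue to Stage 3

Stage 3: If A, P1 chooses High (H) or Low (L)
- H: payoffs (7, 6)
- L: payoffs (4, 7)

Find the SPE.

SPE: (E, A, H); Outcome (7, 6)

Work:
Stage 3: P1 chooses H (7 vs 4)
Stage 2: P2: F->1, A->6 (anticipating H). Choose A
Stage 1: P1: O->4, E->7 (anticipating A, H). Choose E
SPE path: E -> A -> H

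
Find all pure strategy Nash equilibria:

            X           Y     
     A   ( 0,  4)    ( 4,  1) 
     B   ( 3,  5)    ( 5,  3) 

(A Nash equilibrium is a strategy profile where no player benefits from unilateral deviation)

Nash equilibrium: (B, X)

Work:
Best responses:
  P1 vs X: payoffs [0, 3] → best response B (payoff 3)
  P1 vs Y: payoffs [4, 5] → best response B (payoff 5)
  P2 vs A: payoffs [4, 1] → best response X (payoff 4)
  P2 vs B: payoffs [5, 3] → best response X (payoff 5)
Mutual best responses: (B,X) → Nash equilibria.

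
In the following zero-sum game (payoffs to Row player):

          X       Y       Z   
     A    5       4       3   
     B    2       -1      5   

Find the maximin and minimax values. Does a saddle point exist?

Maximin = 3, Minimax = 4, Saddle: False

Work:
Row minimums: [3, -1] → maximin = 3
Column maximums: [5, 4, 5] → minimax = 4
No saddle point (maximin ≠ minimax). Mixed strategy needed.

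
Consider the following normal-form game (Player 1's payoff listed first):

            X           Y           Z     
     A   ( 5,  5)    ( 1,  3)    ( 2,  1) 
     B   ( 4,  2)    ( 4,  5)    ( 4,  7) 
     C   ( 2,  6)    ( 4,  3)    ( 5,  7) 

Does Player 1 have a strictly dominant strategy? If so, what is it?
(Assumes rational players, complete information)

No strictly dominant strategy exists for Player 1

Work:
A strategy strictly dominates another if it gives a strictly higher payoff against every opponent action. Compare each pair of P1's strategies column-by-column:
  A vs B: [5 vs 4, 1 vs 4, 2 vs 4] → A does not strictly dominate B (column Y: 1 ≤ 4)
  A vs C: [5 vs 2, 1 vs 4, 2 vs 5] → A does not strictly dominate C (column Y: 1 ≤ 4)
  B vs A: [4 vs 5, 4 vs 1, 4 vs 2] → B does not strictly dominate A (column X: 4 ≤ 5)
  B vs C: [4 vs 2, 4 vs 4, 4 vs 5] → B does not strictly dominate C (column Y: 4 ≤ 4)
  C vs A: [2 vs 5, 4 vs 1, 5 vs 2] → C does not strictly dominate A (column X: 2 ≤ 5)
  C vs B: [2 vs 4, 4 vs 4, 5 vs 4] → C does not strictly dominate B (column X: 2 ≤ 4)
No single strategy strictly dominates all others → no strictly dominant strategy.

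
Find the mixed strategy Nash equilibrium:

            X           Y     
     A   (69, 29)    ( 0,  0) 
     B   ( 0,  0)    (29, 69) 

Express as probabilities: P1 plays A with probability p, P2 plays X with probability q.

p = 0.7041, q = 0.2959

Work:
Find probabilities that make opponent indifferent:
P2 chooses q to make P1 indifferent between A and B
P1 chooses p to make P2 indifferent between X and Y
Mixed NE: P1 plays (A: 0.7041, B: 0.2959), P2 plays (X: 0.2959, Y: 0.7041)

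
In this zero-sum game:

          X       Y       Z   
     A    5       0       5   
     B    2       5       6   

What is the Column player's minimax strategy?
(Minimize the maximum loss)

Column should play X or Y (all achieve the minimum), value = 5

Work:
Column player minimizes Row's maximum payoff:
Column X: max payoff to Row = 5
Column Y: max payoff to Row = 5
Column Z: max payoff to Row = 6
Minimum is 5, achieved by columns X, Y (tied).
Each of X or Y is a minimax strategy.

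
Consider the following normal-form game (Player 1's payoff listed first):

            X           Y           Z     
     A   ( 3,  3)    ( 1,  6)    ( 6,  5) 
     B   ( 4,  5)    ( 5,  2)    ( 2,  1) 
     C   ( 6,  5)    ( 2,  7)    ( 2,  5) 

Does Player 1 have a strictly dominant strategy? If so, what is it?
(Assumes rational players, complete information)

No strictly dominant strategy exists for Player 1

Work:
A strategy strictly dominates another if it gives a strictly higher payoff against every opponent action. Compare each pair of P1's strategies column-by-column:
  A vs B: [3 vs 4, 1 vs 5, 6 vs 2] → A does not strictly dominate B (column X: 3 ≤ 4)
  A vs C: [3 vs 6, 1 vs 2, 6 vs 2] → A does not strictly dominate C (column X: 3 ≤ 6)
  B vs A: [4 vs 3, 5 vs 1, 2 vs 6] → B does not strictly dominate A (column Z: 2 ≤ 6)
  B vs C: [4 vs 6, 5 vs 2, 2 vs 2] → B does not strictly dominate C (column X: 4 ≤ 6)
  C vs A: [6 vs 3, 2 vs 1, 2 vs 6] → C does not strictly dominate A (column Z: 2 ≤ 6)
  C vs B: [6 vs 4, 2 vs 5, 2 vs 2] → C does not strictly dominate B (column Y: 2 ≤ 5)
No single strategy strictly dominates all others → no strictly dominant strategy.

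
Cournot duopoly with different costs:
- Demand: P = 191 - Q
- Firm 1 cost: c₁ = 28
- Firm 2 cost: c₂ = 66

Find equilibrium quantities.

q₁* = 67.0, q₂* = 29.0

Work:
Reaction: q₁ = (191 - 28 - q₂)/2
Reaction: q₂ = (191 - 66 - q₁)/2
Solve simultaneously:
q₁* = (191 - 2×28 + 66)/3 = 67.0
q₂* = (191 - 2×66 + 28)/3 = 29.0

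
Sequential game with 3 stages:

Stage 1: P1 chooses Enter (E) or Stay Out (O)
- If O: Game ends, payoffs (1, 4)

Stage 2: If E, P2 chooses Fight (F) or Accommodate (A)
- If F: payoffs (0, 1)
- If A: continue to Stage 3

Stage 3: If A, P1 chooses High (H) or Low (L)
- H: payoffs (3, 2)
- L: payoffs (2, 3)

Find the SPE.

SPE: (E, A, H); Outcome (3, 2)

Work:
Stage 3: P1 chooses H (3 vs 2)
Stage 2: P2: F->1, A->2 (anticipating H). Choose A
Stage 1: P1: O->1, E->3 (anticipating A, H). Choose E
SPE path: E -> A -> H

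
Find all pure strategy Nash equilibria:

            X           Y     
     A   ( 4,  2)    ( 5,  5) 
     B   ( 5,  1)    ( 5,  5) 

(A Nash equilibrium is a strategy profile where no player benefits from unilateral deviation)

Nash equilibrium: (A, Y), (B, Y)

Work:
Best responses:
  P1 vs X: payoffs [4, 5] → best response B (payoff 5)
  P1 vs Y: payoffs [5, 5] → best response A/B (payoff 5)
  P2 vs A: payoffs [2, 5] → best response Y (payoff 5)
  P2 vs B: payoffs [1, 5] → best response Y (payoff 5)
Mutual best responses: (A,Y), (B,Y) → Nash equilibria.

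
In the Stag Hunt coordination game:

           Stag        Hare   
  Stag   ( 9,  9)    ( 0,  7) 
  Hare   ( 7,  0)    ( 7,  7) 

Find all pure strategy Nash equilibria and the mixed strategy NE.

Pure NE: (Stag, Stag) and (Hare, Hare); Mixed NE: p = 0.7778, q = 0.7778

Work:
Check pure NE:
(Stag, Stag): (9, 9) - no unilateral deviation beneficial
(Hare, Hare): (7, 7) - no unilateral deviation beneficial
Mixed NE: P1 plays Stag with p = 0.7778, P2 plays Stag with q = 0.7778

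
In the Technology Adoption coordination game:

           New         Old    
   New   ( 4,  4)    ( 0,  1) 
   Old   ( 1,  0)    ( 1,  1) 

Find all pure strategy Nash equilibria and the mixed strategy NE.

Pure NE: (New, New) and (Old, Old); Mixed NE: p = 0.25, q = 0.25

Work:
Check pure NE:
(New, New): (4, 4) - no unilateral deviation beneficial
(Old, Old): (1, 1) - no unilateral deviation beneficial
Mixed NE: P1 plays New with p = 0.25, P2 plays New with q = 0.25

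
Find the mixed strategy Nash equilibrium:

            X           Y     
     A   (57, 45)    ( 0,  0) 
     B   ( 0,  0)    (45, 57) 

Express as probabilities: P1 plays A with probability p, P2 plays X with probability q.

p = 0.5588, q = 0.4412

Work:
Find probabilities that make opponent indifferent:
P2 chooses q to make P1 indifferent between A and B
P1 chooses p to make P2 indifferent between X and Y
Mixed NE: P1 plays (A: 0.5588, B: 0.4412), P2 plays (X: 0.4412, Y: 0.5588)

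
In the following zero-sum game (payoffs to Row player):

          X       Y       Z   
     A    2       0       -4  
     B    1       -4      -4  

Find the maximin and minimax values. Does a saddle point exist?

Maximin = -4, Minimax = -4, Saddle: True

Work:
Row minimums: [-4, -4] → maximin = -4
Column maximums: [2, 0, -4] → minimax = -4
Saddle point exists! Game value = -4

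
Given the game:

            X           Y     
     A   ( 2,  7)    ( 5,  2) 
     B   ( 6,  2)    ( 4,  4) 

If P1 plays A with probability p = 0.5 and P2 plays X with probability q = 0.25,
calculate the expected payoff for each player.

E[P1] = 4.375, E[P2] = 3.375

Work:
E[P1] = p·q·π₁(A,X) + p·(1-q)·π₁(A,Y) + (1-p)·q·π₁(B,X) + (1-p)·(1-q)·π₁(B,Y)
= 0.5·0.25·2 + 0.5·0.75·5 + 0.5·0.25·6 + 0.5·0.75·4
= 4.375

E[P2] = 3.375 (similar calculation)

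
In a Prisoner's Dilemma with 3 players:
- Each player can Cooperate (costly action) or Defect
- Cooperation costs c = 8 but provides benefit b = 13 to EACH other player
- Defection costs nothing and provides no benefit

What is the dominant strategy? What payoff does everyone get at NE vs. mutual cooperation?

Dominant: Defect; NE payoff = 0; Coop payoff = 18

Work:
Defect dominates (saves cost c = 8, benefit to others is external)
NE: All defect → everyone gets 0
If all cooperate: each receives (2)×13 - 8 = 18
Social dilemma: 18 > 0 but NE gives 0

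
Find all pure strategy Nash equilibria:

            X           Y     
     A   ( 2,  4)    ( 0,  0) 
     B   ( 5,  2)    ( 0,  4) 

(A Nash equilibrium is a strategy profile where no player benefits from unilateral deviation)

Nash equilibrium: (B, Y)

Work:
Best responses:
  P1 vs X: payoffs [2, 5] → best response B (payoff 5)
  P1 vs Y: payoffs [0, 0] → best response A/B (payoff 0)
  P2 vs A: payoffs [4, 0] → best response X (payoff 4)
  P2 vs B: payoffs [2, 4] → best response Y (payoff 4)
Mutual best responses: (B,Y) → Nash equilibria.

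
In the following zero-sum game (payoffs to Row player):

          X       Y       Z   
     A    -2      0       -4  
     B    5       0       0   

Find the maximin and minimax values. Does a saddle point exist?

Maximin = 0, Minimax = 0, Saddle: True

Work:
Row minimums: [-4, 0] → maximin = 0
Column maximums: [5, 0, 0] → minimax = 0
Saddle point exists! Game value = 0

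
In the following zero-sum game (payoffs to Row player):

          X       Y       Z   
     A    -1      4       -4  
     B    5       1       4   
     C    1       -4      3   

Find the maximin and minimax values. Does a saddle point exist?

Maximin = 1, Minimax = 4, Saddle: False

Work:
Row minimums: [-4, 1, -4] → maximin = 1
Column maximums: [5, 4, 4] → minimax = 4
No saddle point (maximin ≠ minimax). Mixed strategy needed.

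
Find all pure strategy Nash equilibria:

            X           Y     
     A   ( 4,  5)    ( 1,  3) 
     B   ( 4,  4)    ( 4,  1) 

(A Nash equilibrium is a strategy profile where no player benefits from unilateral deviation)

Nash equilibrium: (A, X), (B, X)

Work:
Best responses:
  P1 vs X: payoffs [4, 4] → best response A/B (payoff 4)
  P1 vs Y: payoffs [1, 4] → best response B (payoff 4)
  P2 vs A: payoffs [5, 3] → best response X (payoff 5)
  P2 vs B: payoffs [4, 1] → best response X (payoff 4)
Mutual best responses: (A,X), (B,X) → Nash equilibria.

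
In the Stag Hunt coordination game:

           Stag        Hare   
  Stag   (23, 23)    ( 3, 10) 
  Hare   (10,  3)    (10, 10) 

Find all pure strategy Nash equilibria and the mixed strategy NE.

Pure NE: (Stag, Stag) and (Hare, Hare); Mixed NE: p = 0.35, q = 0.35

Work:
Check pure NE:
(Stag, Stag): (23, 23) - no unilateral deviation beneficial
(Hare, Hare): (10, 10) - no unilateral deviation beneficial
Mixed NE: P1 plays Stag with p = 0.35, P2 plays Stag with q = 0.35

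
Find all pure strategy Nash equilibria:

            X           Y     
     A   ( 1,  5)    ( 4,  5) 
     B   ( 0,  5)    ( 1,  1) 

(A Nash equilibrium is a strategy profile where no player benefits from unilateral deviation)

Nash equilibrium: (A, X), (A, Y)

Work:
Best responses:
  P1 vs X: payoffs [1, 0] → best response A (payoff 1)
  P1 vs Y: payoffs [4, 1] → best response A (payoff 4)
  P2 vs A: payoffs [5, 5] → best response X/Y (payoff 5)
  P2 vs B: payoffs [5, 1] → best response X (payoff 5)
Mutual best responses: (A,X), (A,Y) → Nash equilibria.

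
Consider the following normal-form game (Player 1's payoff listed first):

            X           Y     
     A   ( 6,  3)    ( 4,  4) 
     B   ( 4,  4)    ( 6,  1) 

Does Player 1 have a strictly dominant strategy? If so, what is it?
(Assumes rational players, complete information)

No strictly dominant strategy exists for Player 1

Work:
A strategy strictly dominates another if it gives a strictly higher payoff against every opponent action. Compare each pair of P1's strategies column-by-column:
  A vs B: [6 vs 4, 4 vs 6] → A does not strictly dominate B (column Y: 4 ≤ 6)
  B vs A: [4 vs 6, 6 vs 4] → B does not strictly dominate A (column X: 4 ≤ 6)
No single strategy strictly dominates all others → no strictly dominant strategy.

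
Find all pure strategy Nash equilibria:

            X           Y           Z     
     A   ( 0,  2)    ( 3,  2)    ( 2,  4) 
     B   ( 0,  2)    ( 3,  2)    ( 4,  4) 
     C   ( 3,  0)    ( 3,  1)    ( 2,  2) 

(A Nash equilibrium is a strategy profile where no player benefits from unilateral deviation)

Nash equilibrium: (B, Z)

Work:
Best responses:
  P1 vs X: payoffs [0, 0, 3] → best response C (payoff 3)
  P1 vs Y: payoffs [3, 3, 3] → best response A/B/C (payoff 3)
  P1 vs Z: payoffs [2, 4, 2] → best response B (payoff 4)
  P2 vs A: payoffs [2, 2, 4] → best response Z (payoff 4)
  P2 vs B: payoffs [2, 2, 4] → best response Z (payoff 4)
  P2 vs C: payoffs [0, 1, 2] → best response Z (payoff 2)
Mutual best responses: (B,Z) → Nash equilibria.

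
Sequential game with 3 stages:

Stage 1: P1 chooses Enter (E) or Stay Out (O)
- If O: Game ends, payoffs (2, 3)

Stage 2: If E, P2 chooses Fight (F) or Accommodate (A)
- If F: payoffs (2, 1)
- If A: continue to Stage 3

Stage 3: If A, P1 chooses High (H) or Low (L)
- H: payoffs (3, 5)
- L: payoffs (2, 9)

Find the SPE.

SPE: (E, A, H); Outcome (3, 5)

Work:
Stage 3: P1 chooses H (3 vs 2)
Stage 2: P2: F->1, A->5 (anticipating H). Choose A
Stage 1: P1: O->2, E->3 (anticipating A, H). Choose E
SPE path: E -> A -> H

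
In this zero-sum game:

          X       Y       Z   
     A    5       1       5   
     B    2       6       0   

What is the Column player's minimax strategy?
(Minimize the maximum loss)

Column should play X or Z (all achieve the minimum), value = 5

Work:
Column player minimizes Row's maximum payoff:
Column X: max payoff to Row = 5
Column Y: max payoff to Row = 6
Column Z: max payoff to Row = 5
Minimum is 5, achieved by columns X, Z (tied).
Each of X or Z is a minimax strategy.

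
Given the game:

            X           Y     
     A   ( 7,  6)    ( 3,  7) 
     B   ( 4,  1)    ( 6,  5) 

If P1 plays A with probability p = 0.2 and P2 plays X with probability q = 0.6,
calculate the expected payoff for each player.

E[P1] = 4.92, E[P2] = 3.36

Work:
E[P1] = p·q·π₁(A,X) + p·(1-q)·π₁(A,Y) + (1-p)·q·π₁(B,X) + (1-p)·(1-q)·π₁(B,Y)
= 0.2·0.6·7 + 0.2·0.4·3 + 0.8·0.6·4 + 0.8·0.4·6
= 4.92

E[P2] = 3.36 (similar calculation)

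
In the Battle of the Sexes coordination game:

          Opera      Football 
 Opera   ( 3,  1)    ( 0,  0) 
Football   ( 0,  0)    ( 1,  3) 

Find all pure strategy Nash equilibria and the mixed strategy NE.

Pure NE: (Opera, Opera) and (Football, Football); Mixed NE: p = 0.75, q = 0.25

Work:
Check pure NE:
(Opera, Opera): (3, 1) - no unilateral deviation beneficial
(Football, Football): (1, 3) - no unilateral deviation beneficial
Mixed NE: P1 plays Opera with p = 0.75, P2 plays Opera with q = 0.25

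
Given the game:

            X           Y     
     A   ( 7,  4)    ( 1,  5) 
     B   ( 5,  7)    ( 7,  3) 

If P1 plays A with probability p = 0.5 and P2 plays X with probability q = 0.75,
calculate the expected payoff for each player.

E[P1] = 5.5, E[P2] = 5.125

Work:
E[P1] = p·q·π₁(A,X) + p·(1-q)·π₁(A,Y) + (1-p)·q·π₁(B,X) + (1-p)·(1-q)·π₁(B,Y)
= 0.5·0.75·7 + 0.5·0.25·1 + 0.5·0.75·5 + 0.5·0.25·7
= 5.5

E[P2] = 5.125 (similar calculation)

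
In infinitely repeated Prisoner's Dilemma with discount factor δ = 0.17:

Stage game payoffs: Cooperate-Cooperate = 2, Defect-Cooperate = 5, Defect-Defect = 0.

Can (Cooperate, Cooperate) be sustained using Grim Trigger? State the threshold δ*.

δ* = 0.6; since δ = 0.17 < 0.6, cooperation cannot be sustained

Work:
For Grim Trigger:
Cooperate forever: 2/(1-δ)
Defect then punished: 5 + 0·δ/(1-δ)
Need: 2/(1-δ) ≥ 5 + 0·δ/(1-δ)
Solving: δ ≥ (T-R)/(T-P) = (5-2)/(5-0) = 0.6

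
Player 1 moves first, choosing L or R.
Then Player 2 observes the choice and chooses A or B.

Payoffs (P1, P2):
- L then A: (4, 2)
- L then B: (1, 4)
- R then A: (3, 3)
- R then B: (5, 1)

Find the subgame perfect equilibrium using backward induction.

P1 plays R, P2 plays B after L and A after R; Payoff (3, 3)

Work:
Backward induction:
After L: P2 chooses B → P1 gets 1
After R: P2 chooses A → P1 gets 3
P1 chooses R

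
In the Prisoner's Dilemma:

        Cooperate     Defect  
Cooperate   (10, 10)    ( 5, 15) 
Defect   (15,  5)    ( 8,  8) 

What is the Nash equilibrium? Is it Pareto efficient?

(Defect, Defect) is NE; not Pareto efficient

Work:
Defect dominates Cooperate for both players:
If P2 cooperates: Defect (15) > Cooperate (10)
If P2 defects: Defect (8) > Cooperate (5)
NE: (Defect, Defect) with payoff (8, 8)
But (Cooperate, Cooperate) = (10, 10) Pareto dominates (8, 8)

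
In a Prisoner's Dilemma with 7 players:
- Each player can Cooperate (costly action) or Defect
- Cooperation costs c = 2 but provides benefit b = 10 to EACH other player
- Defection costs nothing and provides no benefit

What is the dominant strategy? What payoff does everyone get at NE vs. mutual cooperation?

Dominant: Defect; NE payoff = 0; Coop payoff = 58

Work:
Defect dominates (saves cost c = 2, benefit to others is external)
NE: All defect → everyone gets 0
If all cooperate: each receives (6)×10 - 2 = 58
Social dilemma: 58 > 0 but NE gives 0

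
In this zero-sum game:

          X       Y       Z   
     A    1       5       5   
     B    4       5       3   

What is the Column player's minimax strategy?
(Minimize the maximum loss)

Column should play X, value = 4

Work:
Column player minimizes Row's maximum payoff:
Column X: max payoff to Row = 4
Column Y: max payoff to Row = 5
Column Z: max payoff to Row = 5
Minimum is 4, achieved by column X.
Minimax strategy: X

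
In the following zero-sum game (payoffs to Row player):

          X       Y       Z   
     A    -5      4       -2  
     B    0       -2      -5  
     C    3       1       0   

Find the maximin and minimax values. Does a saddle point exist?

Maximin = 0, Minimax = 0, Saddle: True

Work:
Row minimums: [-5, -5, 0] → maximin = 0
Column maximums: [3, 4, 0] → minimax = 0
Saddle point exists! Game value = 0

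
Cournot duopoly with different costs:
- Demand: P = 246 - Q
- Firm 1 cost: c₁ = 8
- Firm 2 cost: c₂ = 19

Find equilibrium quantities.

q₁* = 83.0, q₂* = 72.0

Work:
Reaction: q₁ = (246 - 8 - q₂)/2
Reaction: q₂ = (246 - 19 - q₁)/2
Solve simultaneously:
q₁* = (246 - 2×8 + 19)/3 = 83.0
q₂* = (246 - 2×19 + 8)/3 = 72.0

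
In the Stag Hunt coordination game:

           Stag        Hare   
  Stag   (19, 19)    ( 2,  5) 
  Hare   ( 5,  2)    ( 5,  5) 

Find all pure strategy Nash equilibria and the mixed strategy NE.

Pure NE: (Stag, Stag) and (Hare, Hare); Mixed NE: p = 0.1765, q = 0.1765

Work:
Check pure NE:
(Stag, Stag): (19, 19) - no unilateral deviation beneficial
(Hare, Hare): (5, 5) - no unilateral deviation beneficial
Mixed NE: P1 plays Stag with p = 0.1765, P2 plays Stag with q = 0.1765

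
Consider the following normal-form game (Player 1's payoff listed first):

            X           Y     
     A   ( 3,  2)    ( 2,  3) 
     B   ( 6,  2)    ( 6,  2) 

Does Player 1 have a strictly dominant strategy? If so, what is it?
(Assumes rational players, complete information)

Yes, Player 1's strictly dominant strategy is B

Work:
A strategy strictly dominates another if it gives a strictly higher payoff against every opponent action. Compare each pair of P1's strategies column-by-column:
  A vs B: [3 vs 6, 2 vs 6] → A does not strictly dominate B (column X: 3 ≤ 6)
  B vs A: [6 vs 3, 6 vs 2] → B strictly dominates A
B strictly dominates every other strategy → strictly dominant.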